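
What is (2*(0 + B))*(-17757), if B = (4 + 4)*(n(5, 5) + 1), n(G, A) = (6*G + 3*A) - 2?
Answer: -12500928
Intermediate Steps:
n(G, A) = -2 + 3*A + 6*G (n(G, A) = (3*A + 6*G) - 2 = -2 + 3*A + 6*G)
B = 352 (B = (4 + 4)*((-2 + 3*5 + 6*5) + 1) = 8*((-2 + 15 + 30) + 1) = 8*(43 + 1) = 8*44 = 352)
(2*(0 + B))*(-17757) = (2*(0 + 352))*(-17757) = (2*352)*(-17757) = 704*(-17757) = -12500928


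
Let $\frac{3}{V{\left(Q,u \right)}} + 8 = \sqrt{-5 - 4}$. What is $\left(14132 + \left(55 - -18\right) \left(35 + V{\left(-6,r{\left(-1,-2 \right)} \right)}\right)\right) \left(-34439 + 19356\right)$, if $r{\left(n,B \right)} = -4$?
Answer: $-251328029 + 135747 i \approx -2.5133 \cdot 10^{8} + 1.3575 \cdot 10^{5} i$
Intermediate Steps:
$V{\left(Q,u \right)} = \frac{3 \left(-8 - 3 i\right)}{73}$ ($V{\left(Q,u \right)} = \frac{3}{-8 + \sqrt{-5 - 4}} = \frac{3}{-8 + \sqrt{-9}} = \frac{3}{-8 + 3 i} = 3 \frac{-8 - 3 i}{73} = \frac{3 \left(-8 - 3 i\right)}{73}$)
$\left(14132 + \left(55 - -18\right) \left(35 + V{\left(-6,r{\left(-1,-2 \right)} \right)}\right)\right) \left(-34439 + 19356\right) = \left(14132 + \left(55 - -18\right) \left(35 - \left(\frac{24}{73} + \frac{9 i}{73}\right)\right)\right) \left(-34439 + 19356\right) = \left(14132 + \left(55 + 18\right) \left(\frac{2531}{73} - \frac{9 i}{73}\right)\right) \left(-15083\right) = \left(14132 + 73 \left(\frac{2531}{73} - \frac{9 i}{73}\right)\right) \left(-15083\right) = \left(14132 + \left(2531 - 9 i\right)\right) \left(-15083\right) = \left(16663 - 9 i\right) \left(-15083\right) = -251328029 + 135747 i$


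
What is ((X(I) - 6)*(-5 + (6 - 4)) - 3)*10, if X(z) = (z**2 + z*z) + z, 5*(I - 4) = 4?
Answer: -6882/5 ≈ -1376.4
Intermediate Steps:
I = 24/5 (I = 4 + (1/5)*4 = 4 + 4/5 = 24/5 ≈ 4.8000)
X(z) = z + 2*z**2 (X(z) = (z**2 + z**2) + z = 2*z**2 + z = z + 2*z**2)
((X(I) - 6)*(-5 + (6 - 4)) - 3)*10 = ((24*(1 + 2*(24/5))/5 - 6)*(-5 + (6 - 4)) - 3)*10 = ((24*(1 + 48/5)/5 - 6)*(-5 + 2) - 3)*10 = (((24/5)*(53/5) - 6)*(-3) - 3)*10 = ((1272/25 - 6)*(-3) - 3)*10 = ((1122/25)*(-3) - 3)*10 = (-3366/25 - 3)*10 = -3441/25*10 = -6882/5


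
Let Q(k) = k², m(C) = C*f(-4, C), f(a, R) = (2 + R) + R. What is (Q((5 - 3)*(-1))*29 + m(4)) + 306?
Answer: 462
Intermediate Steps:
f(a, R) = 2 + 2*R
m(C) = C*(2 + 2*C)
(Q((5 - 3)*(-1))*29 + m(4)) + 306 = (((5 - 3)*(-1))²*29 + 2*4*(1 + 4)) + 306 = ((2*(-1))²*29 + 2*4*5) + 306 = ((-2)²*29 + 40) + 306 = (4*29 + 40) + 306 = (116 + 40) + 306 = 156 + 306 = 462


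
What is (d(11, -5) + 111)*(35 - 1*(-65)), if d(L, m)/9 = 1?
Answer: 12000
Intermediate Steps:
d(L, m) = 9 (d(L, m) = 9*1 = 9)
(d(11, -5) + 111)*(35 - 1*(-65)) = (9 + 111)*(35 - 1*(-65)) = 120*(35 + 65) = 120*100 = 12000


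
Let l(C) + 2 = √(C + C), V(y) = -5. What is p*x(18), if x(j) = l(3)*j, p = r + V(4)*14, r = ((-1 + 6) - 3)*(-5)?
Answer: 2880 - 1440*√6 ≈ -647.27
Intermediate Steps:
r = -10 (r = (5 - 3)*(-5) = 2*(-5) = -10)
l(C) = -2 + √2*√C (l(C) = -2 + √(C + C) = -2 + √(2*C) = -2 + √2*√C)
p = -80 (p = -10 - 5*14 = -10 - 70 = -80)
x(j) = j*(-2 + √6) (x(j) = (-2 + √2*√3)*j = (-2 + √6)*j = j*(-2 + √6))
p*x(18) = -1440*(-2 + √6) = -80*(-36 + 18*√6) = 2880 - 1440*√6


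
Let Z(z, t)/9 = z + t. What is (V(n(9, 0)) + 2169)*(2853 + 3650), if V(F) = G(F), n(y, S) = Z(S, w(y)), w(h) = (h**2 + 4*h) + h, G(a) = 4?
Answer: 14131019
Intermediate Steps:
w(h) = h**2 + 5*h
Z(z, t) = 9*t + 9*z (Z(z, t) = 9*(z + t) = 9*(t + z) = 9*t + 9*z)
n(y, S) = 9*S + 9*y*(5 + y) (n(y, S) = 9*(y*(5 + y)) + 9*S = 9*y*(5 + y) + 9*S = 9*S + 9*y*(5 + y))
V(F) = 4
(V(n(9, 0)) + 2169)*(2853 + 3650) = (4 + 2169)*(2853 + 3650) = 2173*6503 = 14131019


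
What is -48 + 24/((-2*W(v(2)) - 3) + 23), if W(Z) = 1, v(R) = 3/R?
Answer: -140/3 ≈ -46.667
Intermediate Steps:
-48 + 24/((-2*W(v(2)) - 3) + 23) = -48 + 24/((-2*1 - 3) + 23) = -48 + 24/((-2 - 3) + 23) = -48 + 24/(-5 + 23) = -48 + 24/18 = -48 + 24*(1/18) = -48 + 4/3 = -140/3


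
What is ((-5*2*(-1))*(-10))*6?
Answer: -600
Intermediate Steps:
((-5*2*(-1))*(-10))*6 = (-10*(-1)*(-10))*6 = (10*(-10))*6 = -100*6 = -600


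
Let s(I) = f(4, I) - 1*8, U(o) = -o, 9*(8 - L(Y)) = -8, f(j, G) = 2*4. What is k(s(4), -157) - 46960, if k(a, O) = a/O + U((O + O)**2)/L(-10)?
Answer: -1161041/20 ≈ -58052.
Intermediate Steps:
f(j, G) = 8
L(Y) = 80/9 (L(Y) = 8 - 1/9*(-8) = 8 + 8/9 = 80/9)
s(I) = 0 (s(I) = 8 - 1*8 = 8 - 8 = 0)
k(a, O) = -9*O**2/20 + a/O (k(a, O) = a/O + (-(O + O)**2)/(80/9) = a/O - (2*O)**2*(9/80) = a/O - 4*O**2*(9/80) = a/O - 9*O**2/20 = -9*O**2/20 + a/O)
k(s(4), -157) - 46960 = (0 - 9/20*(-157)**3)/(-157) - 46960 = -(0 - 9/20*(-3869893))/157 - 46960 = -(0 + 34829037/20)/157 - 46960 = -1/157*34829037/20 - 46960 = -221841/20 - 46960 = -1161041/20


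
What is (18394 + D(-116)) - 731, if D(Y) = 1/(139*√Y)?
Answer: 17663 - I*√29/8062 ≈ 17663.0 - 0.00066797*I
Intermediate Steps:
D(Y) = 1/(139*√Y)
(18394 + D(-116)) - 731 = (18394 + 1/(139*√(-116))) - 731 = (18394 + (-I*√29/58)/139) - 731 = (18394 - I*√29/8062) - 731 = 17663 - I*√29/8062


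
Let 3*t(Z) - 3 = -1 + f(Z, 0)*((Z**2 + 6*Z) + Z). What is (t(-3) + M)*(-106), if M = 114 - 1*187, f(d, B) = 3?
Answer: 26818/3 ≈ 8939.3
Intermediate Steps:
t(Z) = 2/3 + Z**2 + 7*Z (t(Z) = 1 + (-1 + 3*((Z**2 + 6*Z) + Z))/3 = 1 + (-1 + 3*(Z**2 + 7*Z))/3 = 1 + (-1 + (3*Z**2 + 21*Z))/3 = 1 + (-1 + 3*Z**2 + 21*Z)/3 = 1 + (-1/3 + Z**2 + 7*Z) = 2/3 + Z**2 + 7*Z)
M = -73 (M = 114 - 187 = -73)
(t(-3) + M)*(-106) = ((2/3 + (-3)**2 + 7*(-3)) - 73)*(-106) = ((2/3 + 9 - 21) - 73)*(-106) = (-34/3 - 73)*(-106) = -253/3*(-106) = 26818/3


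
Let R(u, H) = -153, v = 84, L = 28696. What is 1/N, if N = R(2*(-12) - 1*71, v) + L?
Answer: 1/28543 ≈ 3.5035e-5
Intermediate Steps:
N = 28543 (N = -153 + 28696 = 28543)
1/N = 1/28543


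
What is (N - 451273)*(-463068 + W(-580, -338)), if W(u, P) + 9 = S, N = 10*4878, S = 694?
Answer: 186105920819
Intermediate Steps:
N = 48780
W(u, P) = 685 (W(u, P) = -9 + 694 = 685)
(N - 451273)*(-463068 + W(-580, -338)) = (48780 - 451273)*(-463068 + 685) = -402493*(-462383) = 186105920819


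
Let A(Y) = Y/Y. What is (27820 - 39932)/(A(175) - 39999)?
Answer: 6056/19999 ≈ 0.30281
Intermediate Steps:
A(Y) = 1
(27820 - 39932)/(A(175) - 39999) = (27820 - 39932)/(1 - 39999) = -12112/(-39998) = -12112*(-1/39998) = 6056/19999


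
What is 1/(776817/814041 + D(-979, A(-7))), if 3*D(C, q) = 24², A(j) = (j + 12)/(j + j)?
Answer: 90449/17452521 ≈ 0.0051826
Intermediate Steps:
A(j) = (12 + j)/(2*j) (A(j) = (12 + j)/((2*j)) = (12 + j)*(1/(2*j)) = (12 + j)/(2*j))
D(C, q) = 192 (D(C, q) = (⅓)*24² = (⅓)*576 = 192)
1/(776817/814041 + D(-979, A(-7))) = 1/(776817/814041 + 192) = 1/(776817*(1/814041) + 192) = 1/(86313/90449 + 192) = 1/(17452521/90449) = 90449/17452521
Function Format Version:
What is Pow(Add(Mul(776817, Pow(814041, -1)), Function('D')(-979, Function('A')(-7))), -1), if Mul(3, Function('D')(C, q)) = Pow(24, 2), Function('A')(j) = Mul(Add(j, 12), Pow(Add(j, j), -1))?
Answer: Rational(90449, 17452521) ≈ 0.0051826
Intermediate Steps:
Function('A')(j) = Mul(Rational(1, 2), Pow(j, -1), Add(12, j)) (Function('A')(j) = Mul(Add(12, j), Pow(Mul(2, j), -1)) = Mul(Add(12, j), Mul(Rational(1, 2), Pow(j, -1))) = Mul(Rational(1, 2), Pow(j, -1), Add(12, j)))
Function('D')(C, q) = 192 (Function('D')(C, q) = Mul(Rational(1, 3), Pow(24, 2)) = Mul(Rational(1, 3), 576) = 192)
Pow(Add(Mul(776817, Pow(814041, -1)), Function('D')(-979, Function('A')(-7))), -1) = Pow(Add(Mul(776817, Pow(814041, -1)), 192), -1) = Pow(Add(Mul(776817, Rational(1, 814041)), 192), -1) = Pow(Add(Rational(86313, 90449), 192), -1) = Pow(Rational(17452521, 90449), -1) = Rational(90449, 17452521)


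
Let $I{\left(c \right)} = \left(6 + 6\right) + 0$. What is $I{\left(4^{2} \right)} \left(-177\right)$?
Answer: $-2124$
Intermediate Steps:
$I{\left(c \right)} = 12$ ($I{\left(c \right)} = 12 + 0 = 12$)
$I{\left(4^{2} \right)} \left(-177\right) = 12 \left(-177\right) = -2124$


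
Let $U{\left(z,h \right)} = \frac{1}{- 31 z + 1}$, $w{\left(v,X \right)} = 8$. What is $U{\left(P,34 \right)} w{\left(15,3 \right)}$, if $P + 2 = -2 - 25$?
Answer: $\frac{2}{225} \approx 0.0088889$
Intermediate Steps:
$P = -29$ ($P = -2 - 27 = -29$)
$U{\left(z,h \right)} = \frac{1}{1 - 31 z}$
$U{\left(P,34 \right)} w{\left(15,3 \right)} = - \frac{1}{-1 + 31 \left(-29\right)} 8 = - \frac{1}{-1 - 899} \cdot 8 = - \frac{1}{-900} \cdot 8 = \left(-1\right) \left(- \frac{1}{900}\right) 8 = \frac{1}{900} \cdot 8 = \frac{2}{225}$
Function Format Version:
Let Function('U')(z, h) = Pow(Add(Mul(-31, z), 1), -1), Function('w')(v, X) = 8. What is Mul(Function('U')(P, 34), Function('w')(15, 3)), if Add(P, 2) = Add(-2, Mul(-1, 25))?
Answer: Rational(2, 225) ≈ 0.0088889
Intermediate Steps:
P = -29 (P = Add(-2, Add(-2, Mul(-1, 25))) = Add(-2, Add(-2, -25)) = Add(-2, -27) = -29)
Function('U')(z, h) = Pow(Add(1, Mul(-31, z)), -1)
Mul(Function('U')(P, 34), Function('w')(15, 3)) = Mul(Mul(-1, Pow(Add(-1, Mul(31, -29)), -1)), 8) = Mul(Mul(-1, Pow(Add(-1, -899), -1)), 8) = Mul(Mul(-1, Pow(-900, -1)), 8) = Mul(Mul(-1, Rational(-1, 900)), 8) = Mul(Rational(1, 900), 8) = Rational(2, 225)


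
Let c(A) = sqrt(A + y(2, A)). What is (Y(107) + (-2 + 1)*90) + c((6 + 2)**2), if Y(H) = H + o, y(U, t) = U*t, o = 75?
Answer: 92 + 8*sqrt(3) ≈ 105.86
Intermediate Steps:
Y(H) = 75 + H (Y(H) = H + 75 = 75 + H)
c(A) = sqrt(3)*sqrt(A) (c(A) = sqrt(A + 2*A) = sqrt(3*A) = sqrt(3)*sqrt(A))
(Y(107) + (-2 + 1)*90) + c((6 + 2)**2) = ((75 + 107) + (-2 + 1)*90) + sqrt(3)*sqrt((6 + 2)**2) = (182 - 1*90) + sqrt(3)*sqrt(8**2) = (182 - 90) + sqrt(3)*sqrt(64) = 92 + sqrt(3)*8 = 92 + 8*sqrt(3)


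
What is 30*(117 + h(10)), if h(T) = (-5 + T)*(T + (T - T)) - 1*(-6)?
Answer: 5190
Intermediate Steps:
h(T) = 6 + T*(-5 + T) (h(T) = (-5 + T)*(T + 0) + 6 = (-5 + T)*T + 6 = T*(-5 + T) + 6 = 6 + T*(-5 + T))
30*(117 + h(10)) = 30*(117 + (6 + 10² - 5*10)) = 30*(117 + (6 + 100 - 50)) = 30*(117 + 56) = 30*173 = 5190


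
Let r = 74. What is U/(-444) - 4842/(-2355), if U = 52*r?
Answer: -15568/2355 ≈ -6.6106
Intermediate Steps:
U = 3848 (U = 52*74 = 3848)
U/(-444) - 4842/(-2355) = 3848/(-444) - 4842/(-2355) = 3848*(-1/444) - 4842*(-1/2355) = -26/3 + 1614/785 = -15568/2355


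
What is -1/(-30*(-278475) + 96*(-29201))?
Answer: -1/5550954 ≈ -1.8015e-7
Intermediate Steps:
-1/(-30*(-278475) + 96*(-29201)) = -1/(8354250 - 2803296) = -1/5550954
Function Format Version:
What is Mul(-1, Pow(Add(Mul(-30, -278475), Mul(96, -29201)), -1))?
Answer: Rational(-1, 5550954) ≈ -1.8015e-7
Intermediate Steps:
Mul(-1, Pow(Add(Mul(-30, -278475), Mul(96, -29201)), -1)) = Mul(-1, Pow(Add(8354250, -2803296), -1)) = Mul(-1, Pow(5550954, -1)) = Mul(-1, Rational(1, 5550954)) = Rational(-1, 5550954)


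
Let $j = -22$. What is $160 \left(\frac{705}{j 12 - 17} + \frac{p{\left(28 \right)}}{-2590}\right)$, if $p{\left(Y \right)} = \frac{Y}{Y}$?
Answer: $- \frac{29219696}{72779} \approx -401.49$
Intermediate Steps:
$p{\left(Y \right)} = 1$
$160 \left(\frac{705}{j 12 - 17} + \frac{p{\left(28 \right)}}{-2590}\right) = 160 \left(\frac{705}{\left(-22\right) 12 - 17} + 1 \frac{1}{-2590}\right) = 160 \left(\frac{705}{-264 - 17} + 1 \left(- \frac{1}{2590}\right)\right) = 160 \left(\frac{705}{-281} - \frac{1}{2590}\right) = 160 \left(705 \left(- \frac{1}{281}\right) - \frac{1}{2590}\right) = 160 \left(- \frac{705}{281} - \frac{1}{2590}\right) = 160 \left(- \frac{1826231}{727790}\right) = - \frac{29219696}{72779}$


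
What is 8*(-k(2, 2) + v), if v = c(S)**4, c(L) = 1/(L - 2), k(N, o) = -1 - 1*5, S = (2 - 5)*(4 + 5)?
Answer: 33949496/707281 ≈ 48.000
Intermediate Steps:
S = -27 (S = -3*9 = -27)
k(N, o) = -6 (k(N, o) = -1 - 5 = -6)
c(L) = 1/(-2 + L)
v = 1/707281 (v = (1/(-2 - 27))**4 = (1/(-29))**4 = (-1/29)**4 = 1/707281 ≈ 1.4139e-6)
8*(-k(2, 2) + v) = 8*(-1*(-6) + 1/707281) = 8*(6 + 1/707281) = 8*(4243687/707281) = 33949496/707281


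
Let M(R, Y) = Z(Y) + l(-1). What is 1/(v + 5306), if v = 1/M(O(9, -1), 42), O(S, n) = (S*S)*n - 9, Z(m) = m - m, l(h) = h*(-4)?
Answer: 4/21225 ≈ 0.00018846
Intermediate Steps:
l(h) = -4*h
Z(m) = 0
O(S, n) = -9 + n*S² (O(S, n) = S²*n - 9 = n*S² - 9 = -9 + n*S²)
M(R, Y) = 4 (M(R, Y) = 0 - 4*(-1) = 0 + 4 = 4)
v = ¼ (v = 1/4 = ¼ ≈ 0.25000)
1/(v + 5306) = 1/(¼ + 5306) = 1/(21225/4) = 4/21225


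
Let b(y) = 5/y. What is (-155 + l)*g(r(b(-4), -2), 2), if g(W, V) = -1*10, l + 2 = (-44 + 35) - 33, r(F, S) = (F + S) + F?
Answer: 1990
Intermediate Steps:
r(F, S) = S + 2*F
l = -44 (l = -2 + ((-44 + 35) - 33) = -2 + (-9 - 33) = -2 - 42 = -44)
g(W, V) = -10
(-155 + l)*g(r(b(-4), -2), 2) = (-155 - 44)*(-10) = -199*(-10) = 1990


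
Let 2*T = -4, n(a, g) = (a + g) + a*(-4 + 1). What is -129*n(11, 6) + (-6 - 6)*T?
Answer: 2088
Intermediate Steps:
n(a, g) = g - 2*a (n(a, g) = (a + g) + a*(-3) = (a + g) - 3*a = g - 2*a)
T = -2 (T = (1/2)*(-4) = -2)
-129*n(11, 6) + (-6 - 6)*T = -129*(6 - 2*11) + (-6 - 6)*(-2) = -129*(6 - 22) - 12*(-2) = -129*(-16) + 24 = 2064 + 24 = 2088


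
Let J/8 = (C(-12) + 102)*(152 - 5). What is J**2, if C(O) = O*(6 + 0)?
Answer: 1244678400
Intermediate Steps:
C(O) = 6*O (C(O) = O*6 = 6*O)
J = 35280 (J = 8*((6*(-12) + 102)*(152 - 5)) = 8*((-72 + 102)*147) = 8*(30*147) = 8*4410 = 35280)
J**2 = 35280**2 = 1244678400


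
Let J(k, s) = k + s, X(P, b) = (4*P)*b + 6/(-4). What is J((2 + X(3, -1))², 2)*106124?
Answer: 14247147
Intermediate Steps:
X(P, b) = -3/2 + 4*P*b (X(P, b) = 4*P*b + 6*(-¼) = 4*P*b - 3/2 = -3/2 + 4*P*b)
J((2 + X(3, -1))², 2)*106124 = ((2 + (-3/2 + 4*3*(-1)))² + 2)*106124 = ((2 + (-3/2 - 12))² + 2)*106124 = ((2 - 27/2)² + 2)*106124 = ((-23/2)² + 2)*106124 = (529/4 + 2)*106124 = (537/4)*106124 = 14247147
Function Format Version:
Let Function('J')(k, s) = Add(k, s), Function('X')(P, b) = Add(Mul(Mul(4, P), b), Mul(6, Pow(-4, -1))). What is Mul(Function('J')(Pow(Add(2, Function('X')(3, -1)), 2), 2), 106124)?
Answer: 14247147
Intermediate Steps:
Function('X')(P, b) = Add(Rational(-3, 2), Mul(4, P, b)) (Function('X')(P, b) = Add(Mul(4, P, b), Mul(6, Rational(-1, 4))) = Add(Mul(4, P, b), Rational(-3, 2)) = Add(Rational(-3, 2), Mul(4, P, b)))
Mul(Function('J')(Pow(Add(2, Function('X')(3, -1)), 2), 2), 106124) = Mul(Add(Pow(Add(2, Add(Rational(-3, 2), Mul(4, 3, -1))), 2), 2), 106124) = Mul(Add(Pow(Add(2, Add(Rational(-3, 2), -12)), 2), 2), 106124) = Mul(Add(Pow(Add(2, Rational(-27, 2)), 2), 2), 106124) = Mul(Add(Pow(Rational(-23, 2), 2), 2), 106124) = Mul(Add(Rational(529, 4), 2), 106124) = Mul(Rational(537, 4), 106124) = 14247147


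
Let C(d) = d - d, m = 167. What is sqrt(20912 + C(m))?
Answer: 4*sqrt(1307) ≈ 144.61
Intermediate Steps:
C(d) = 0
sqrt(20912 + C(m)) = sqrt(20912 + 0) = sqrt(20912) = 4*sqrt(1307)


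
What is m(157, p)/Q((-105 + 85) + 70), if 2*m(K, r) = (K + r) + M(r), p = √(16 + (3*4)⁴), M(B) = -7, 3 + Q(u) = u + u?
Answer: 75/97 + 2*√1297/97 ≈ 1.5158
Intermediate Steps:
Q(u) = -3 + 2*u (Q(u) = -3 + (u + u) = -3 + 2*u)
p = 4*√1297 (p = √(16 + 12⁴) = √(16 + 20736) = √20752 = 4*√1297 ≈ 144.06)
m(K, r) = -7/2 + K/2 + r/2 (m(K, r) = ((K + r) - 7)/2 = (-7 + K + r)/2 = -7/2 + K/2 + r/2)
m(157, p)/Q((-105 + 85) + 70) = (-7/2 + (½)*157 + (4*√1297)/2)/(-3 + 2*((-105 + 85) + 70)) = (-7/2 + 157/2 + 2*√1297)/(-3 + 2*(-20 + 70)) = (75 + 2*√1297)/(-3 + 2*50) = (75 + 2*√1297)/(-3 + 100) = (75 + 2*√1297)/97 = (75 + 2*√1297)*(1/97) = 75/97 + 2*√1297/97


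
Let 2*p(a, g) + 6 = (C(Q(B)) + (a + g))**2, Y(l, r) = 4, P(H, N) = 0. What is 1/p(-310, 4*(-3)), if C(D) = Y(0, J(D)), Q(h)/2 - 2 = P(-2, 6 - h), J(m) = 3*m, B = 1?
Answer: 1/50559 ≈ 1.9779e-5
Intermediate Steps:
Q(h) = 4 (Q(h) = 4 + 2*0 = 4 + 0 = 4)
C(D) = 4
p(a, g) = -3 + (4 + a + g)**2/2 (p(a, g) = -3 + (4 + (a + g))**2/2 = -3 + (4 + a + g)**2/2)
1/p(-310, 4*(-3)) = 1/(-3 + (4 - 310 + 4*(-3))**2/2) = 1/(-3 + (4 - 310 - 12)**2/2) = 1/(-3 + (1/2)*(-318)**2) = 1/(-3 + (1/2)*101124) = 1/(-3 + 50562) = 1/50559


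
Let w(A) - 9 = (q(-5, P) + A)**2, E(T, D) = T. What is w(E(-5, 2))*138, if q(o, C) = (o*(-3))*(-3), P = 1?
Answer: 346242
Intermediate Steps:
q(o, C) = 9*o (q(o, C) = -3*o*(-3) = 9*o)
w(A) = 9 + (-45 + A)**2 (w(A) = 9 + (9*(-5) + A)**2 = 9 + (-45 + A)**2)
w(E(-5, 2))*138 = (9 + (-45 - 5)**2)*138 = (9 + (-50)**2)*138 = (9 + 2500)*138 = 2509*138 = 346242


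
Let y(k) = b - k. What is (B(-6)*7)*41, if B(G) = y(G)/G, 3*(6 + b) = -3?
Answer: 287/6 ≈ 47.833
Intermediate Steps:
b = -7 (b = -6 + (⅓)*(-3) = -6 - 1 = -7)
y(k) = -7 - k
B(G) = (-7 - G)/G
(B(-6)*7)*41 = (((-7 - 1*(-6))/(-6))*7)*41 = (-(-7 + 6)/6*7)*41 = (-⅙*(-1)*7)*41 = ((⅙)*7)*41 = (7/6)*41 = 287/6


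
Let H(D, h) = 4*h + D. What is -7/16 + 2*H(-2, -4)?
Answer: -583/16 ≈ -36.438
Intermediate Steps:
H(D, h) = D + 4*h
-7/16 + 2*H(-2, -4) = -7/16 + 2*(-2 + 4*(-4)) = -7*1/16 + 2*(-2 - 16) = -7/16 + 2*(-18) = -7/16 - 36 = -583/16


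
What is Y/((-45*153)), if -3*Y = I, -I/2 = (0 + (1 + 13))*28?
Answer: -784/20655 ≈ -0.037957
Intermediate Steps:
I = -784 (I = -2*(0 + (1 + 13))*28 = -2*(0 + 14)*28 = -28*28 = -2*392 = -784)
Y = 784/3 (Y = -⅓*(-784) = 784/3 ≈ 261.33)
Y/((-45*153)) = 784/(3*((-45*153))) = (784/3)/(-6885) = (784/3)*(-1/6885) = -784/20655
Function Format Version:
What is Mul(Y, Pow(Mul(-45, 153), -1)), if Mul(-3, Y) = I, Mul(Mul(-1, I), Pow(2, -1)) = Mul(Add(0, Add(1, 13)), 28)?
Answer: Rational(-784, 20655) ≈ -0.037957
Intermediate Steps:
I = -784 (I = Mul(-2, Mul(Add(0, Add(1, 13)), 28)) = Mul(-2, Mul(Add(0, 14), 28)) = Mul(-2, Mul(14, 28)) = Mul(-2, 392) = -784)
Y = Rational(784, 3) (Y = Mul(Rational(-1, 3), -784) = Rational(784, 3) ≈ 261.33)
Mul(Y, Pow(Mul(-45, 153), -1)) = Mul(Rational(784, 3), Pow(Mul(-45, 153), -1)) = Mul(Rational(784, 3), Pow(-6885, -1)) = Mul(Rational(784, 3), Rational(-1, 6885)) = Rational(-784, 20655)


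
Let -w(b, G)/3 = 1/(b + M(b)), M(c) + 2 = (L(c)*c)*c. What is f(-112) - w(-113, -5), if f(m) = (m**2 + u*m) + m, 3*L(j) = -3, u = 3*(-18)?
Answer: 238096317/12884 ≈ 18480.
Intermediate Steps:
u = -54
L(j) = -1 (L(j) = (1/3)*(-3) = -1)
f(m) = m**2 - 53*m (f(m) = (m**2 - 54*m) + m = m**2 - 53*m)
M(c) = -2 - c**2 (M(c) = -2 + (-c)*c = -2 - c**2)
w(b, G) = -3/(-2 + b - b**2) (w(b, G) = -3/(b + (-2 - b**2)) = -3/(-2 + b - b**2))
f(-112) - w(-113, -5) = -112*(-53 - 112) - 3/(2 + (-113)**2 - 1*(-113)) = -112*(-165) - 3/(2 + 12769 + 113) = 18480 - 3/12884 = 238096317/12884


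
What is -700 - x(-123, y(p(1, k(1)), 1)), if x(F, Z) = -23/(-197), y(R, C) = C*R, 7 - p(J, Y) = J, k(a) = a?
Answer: -137923/197 ≈ -700.12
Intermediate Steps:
p(J, Y) = 7 - J
x(F, Z) = 23/197 (x(F, Z) = -23*(-1/197) = 23/197)
-700 - x(-123, y(p(1, k(1)), 1)) = -700 - 1*23/197 = -700 - 23/197 = -137923/197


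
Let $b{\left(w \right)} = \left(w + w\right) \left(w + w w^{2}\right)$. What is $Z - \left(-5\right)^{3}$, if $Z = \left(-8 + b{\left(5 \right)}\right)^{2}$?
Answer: $1669389$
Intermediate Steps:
$b{\left(w \right)} = 2 w \left(w + w^{3}\right)$
$Z = 1669264$ ($Z = \left(-8 + 2 \cdot 5^{2} \left(1 + 5^{2}\right)\right)^{2} = \left(-8 + 2 \cdot 25 \left(1 + 25\right)\right)^{2} = \left(-8 + 2 \cdot 25 \cdot 26\right)^{2} = \left(-8 + 1300\right)^{2} = 1292^{2} = 1669264$)
$Z - \left(-5\right)^{3} = 1669264 - \left(-5\right)^{3} = 1669264 - -125 = 1669264 + 125 = 1669389$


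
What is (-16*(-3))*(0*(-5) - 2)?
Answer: -96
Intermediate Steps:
(-16*(-3))*(0*(-5) - 2) = 48*(0 - 2) = 48*(-2) = -96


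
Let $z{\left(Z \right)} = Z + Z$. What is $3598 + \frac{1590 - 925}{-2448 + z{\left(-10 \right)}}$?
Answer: $\frac{8879199}{2468} \approx 3597.7$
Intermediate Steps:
$z{\left(Z \right)} = 2 Z$
$3598 + \frac{1590 - 925}{-2448 + z{\left(-10 \right)}} = 3598 + \frac{1590 - 925}{-2448 + 2 \left(-10\right)} = 3598 + \frac{665}{-2448 - 20} = 3598 + \frac{665}{-2468} = 3598 + 665 \left(- \frac{1}{2468}\right) = 3598 - \frac{665}{2468} = \frac{8879199}{2468}$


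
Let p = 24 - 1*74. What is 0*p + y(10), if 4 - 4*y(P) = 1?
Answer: ¾ ≈ 0.75000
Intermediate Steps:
y(P) = ¾ (y(P) = 1 - ¼*1 = 1 - ¼ = ¾)
p = -50 (p = 24 - 74 = -50)
0*p + y(10) = 0*(-50) + ¾ = 0 + ¾ = ¾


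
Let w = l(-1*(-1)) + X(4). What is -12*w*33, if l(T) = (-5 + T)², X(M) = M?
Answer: -7920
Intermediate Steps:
w = 20 (w = (-5 - 1*(-1))² + 4 = (-5 + 1)² + 4 = (-4)² + 4 = 16 + 4 = 20)
-12*w*33 = -12*20*33 = -240*33 = -7920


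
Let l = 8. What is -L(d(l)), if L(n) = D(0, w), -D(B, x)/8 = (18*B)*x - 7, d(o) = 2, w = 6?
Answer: -56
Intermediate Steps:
D(B, x) = 56 - 144*B*x (D(B, x) = -8*((18*B)*x - 7) = -8*(18*B*x - 7) = -8*(-7 + 18*B*x) = 56 - 144*B*x)
L(n) = 56 (L(n) = 56 - 144*0*6 = 56 + 0 = 56)
-L(d(l)) = -1*56 = -56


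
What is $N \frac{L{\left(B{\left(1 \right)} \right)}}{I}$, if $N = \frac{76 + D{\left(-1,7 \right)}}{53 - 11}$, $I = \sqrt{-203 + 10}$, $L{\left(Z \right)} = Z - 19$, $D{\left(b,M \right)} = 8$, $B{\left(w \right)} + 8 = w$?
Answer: $\frac{52 i \sqrt{193}}{193} \approx 3.743 i$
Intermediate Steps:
$B{\left(w \right)} = -8 + w$
$L{\left(Z \right)} = -19 + Z$
$I = i \sqrt{193}$ ($I = \sqrt{-193} = i \sqrt{193} \approx 13.892 i$)
$N = 2$ ($N = \frac{76 + 8}{53 - 11} = \frac{84}{42} = 84 \cdot \frac{1}{42} = 2$)
$N \frac{L{\left(B{\left(1 \right)} \right)}}{I} = 2 \frac{-19 + \left(-8 + 1\right)}{i \sqrt{193}} = 2 \left(-19 - 7\right) \left(- \frac{i \sqrt{193}}{193}\right) = 2 \left(- 26 \left(- \frac{i \sqrt{193}}{193}\right)\right) = 2 \frac{26 i \sqrt{193}}{193} = \frac{52 i \sqrt{193}}{193}$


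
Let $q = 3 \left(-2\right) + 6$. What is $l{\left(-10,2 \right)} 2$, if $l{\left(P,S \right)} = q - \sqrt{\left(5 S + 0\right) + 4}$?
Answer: $- 2 \sqrt{14} \approx -7.4833$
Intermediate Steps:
$q = 0$ ($q = -6 + 6 = 0$)
$l{\left(P,S \right)} = - \sqrt{4 + 5 S}$ ($l{\left(P,S \right)} = 0 - \sqrt{\left(5 S + 0\right) + 4} = 0 - \sqrt{5 S + 4} = 0 - \sqrt{4 + 5 S} = - \sqrt{4 + 5 S}$)
$l{\left(-10,2 \right)} 2 = - \sqrt{4 + 5 \cdot 2} \cdot 2 = - \sqrt{4 + 10} \cdot 2 = - \sqrt{14} \cdot 2 = - 2 \sqrt{14}$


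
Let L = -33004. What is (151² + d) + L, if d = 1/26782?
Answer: -273256745/26782 ≈ -10203.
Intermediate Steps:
d = 1/26782 ≈ 3.7339e-5
(151² + d) + L = (151² + 1/26782) - 33004 = (22801 + 1/26782) - 33004 = 610656383/26782 - 33004 = -273256745/26782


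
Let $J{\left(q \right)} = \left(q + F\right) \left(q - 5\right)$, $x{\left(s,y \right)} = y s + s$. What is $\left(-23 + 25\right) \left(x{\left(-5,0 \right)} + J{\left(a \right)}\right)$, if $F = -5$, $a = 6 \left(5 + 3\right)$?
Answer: $3688$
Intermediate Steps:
$a = 48$ ($a = 6 \cdot 8 = 48$)
$x{\left(s,y \right)} = s + s y$ ($x{\left(s,y \right)} = s y + s = s + s y$)
$J{\left(q \right)} = \left(-5 + q\right)^{2}$ ($J{\left(q \right)} = \left(q - 5\right) \left(q - 5\right) = \left(-5 + q\right) \left(-5 + q\right) = \left(-5 + q\right)^{2}$)
$\left(-23 + 25\right) \left(x{\left(-5,0 \right)} + J{\left(a \right)}\right) = \left(-23 + 25\right) \left(- 5 \left(1 + 0\right) + \left(25 + 48^{2} - 480\right)\right) = 2 \left(\left(-5\right) 1 + \left(25 + 2304 - 480\right)\right) = 2 \left(-5 + 1849\right) = 2 \cdot 1844 = 3688$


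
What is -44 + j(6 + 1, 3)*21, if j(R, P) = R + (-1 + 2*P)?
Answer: 208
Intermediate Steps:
j(R, P) = -1 + R + 2*P
-44 + j(6 + 1, 3)*21 = -44 + (-1 + (6 + 1) + 2*3)*21 = -44 + (-1 + 7 + 6)*21 = -44 + 12*21 = -44 + 252 = 208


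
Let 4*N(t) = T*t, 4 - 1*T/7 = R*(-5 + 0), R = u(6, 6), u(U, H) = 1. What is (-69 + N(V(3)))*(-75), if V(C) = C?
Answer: 6525/4 ≈ 1631.3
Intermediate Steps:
R = 1
T = 63 (T = 28 - 7*(-5 + 0) = 28 - 7*(-5) = 28 + 35 = 63)
N(t) = 63*t/4 (N(t) = (63*t)/4 = 63*t/4)
(-69 + N(V(3)))*(-75) = (-69 + (63/4)*3)*(-75) = (-69 + 189/4)*(-75) = -87/4*(-75) = 6525/4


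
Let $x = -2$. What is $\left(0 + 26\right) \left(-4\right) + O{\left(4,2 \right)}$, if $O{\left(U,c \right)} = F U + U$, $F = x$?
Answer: $-108$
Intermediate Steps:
$F = -2$
$O{\left(U,c \right)} = - U$ ($O{\left(U,c \right)} = - 2 U + U = - U$)
$\left(0 + 26\right) \left(-4\right) + O{\left(4,2 \right)} = \left(0 + 26\right) \left(-4\right) - 4 = 26 \left(-4\right) - 4 = -104 - 4 = -108$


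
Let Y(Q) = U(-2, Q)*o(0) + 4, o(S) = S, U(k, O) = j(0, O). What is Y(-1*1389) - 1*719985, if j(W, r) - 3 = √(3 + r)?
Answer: -719981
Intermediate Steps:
j(W, r) = 3 + √(3 + r)
U(k, O) = 3 + √(3 + O)
Y(Q) = 4 (Y(Q) = (3 + √(3 + Q))*0 + 4 = 0 + 4 = 4)
Y(-1*1389) - 1*719985 = 4 - 1*719985 = 4 - 719985 = -719981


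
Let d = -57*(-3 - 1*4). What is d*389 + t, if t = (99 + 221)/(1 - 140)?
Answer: 21574009/139 ≈ 1.5521e+5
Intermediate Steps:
d = 399 (d = -57*(-3 - 4) = -57*(-7) = 399)
t = -320/139 (t = 320/(-139) = 320*(-1/139) = -320/139 ≈ -2.3022)
d*389 + t = 399*389 - 320/139 = 155211 - 320/139 = 21574009/139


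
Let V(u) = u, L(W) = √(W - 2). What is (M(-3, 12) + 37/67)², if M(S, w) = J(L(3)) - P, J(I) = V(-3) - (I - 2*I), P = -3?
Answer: 10816/4489 ≈ 2.4094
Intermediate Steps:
L(W) = √(-2 + W)
J(I) = -3 + I (J(I) = -3 - (I - 2*I) = -3 - (-1)*I = -3 + I)
M(S, w) = 1 (M(S, w) = (-3 + √(-2 + 3)) - 1*(-3) = (-3 + √1) + 3 = (-3 + 1) + 3 = -2 + 3 = 1)
(M(-3, 12) + 37/67)² = (1 + 37/67)² = (104/67)² = 10816/4489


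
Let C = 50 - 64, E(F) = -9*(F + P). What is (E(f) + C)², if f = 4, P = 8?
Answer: 14884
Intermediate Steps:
E(F) = -72 - 9*F (E(F) = -9*(F + 8) = -9*(8 + F) = -72 - 9*F)
C = -14
(E(f) + C)² = ((-72 - 9*4) - 14)² = ((-72 - 36) - 14)² = (-108 - 14)² = (-122)² = 14884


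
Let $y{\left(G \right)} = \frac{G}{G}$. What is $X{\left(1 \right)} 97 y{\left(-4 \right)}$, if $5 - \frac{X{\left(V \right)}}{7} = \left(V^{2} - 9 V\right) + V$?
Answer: $8148$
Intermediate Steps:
$X{\left(V \right)} = 35 - 7 V^{2} + 56 V$ ($X{\left(V \right)} = 35 - 7 \left(\left(V^{2} - 9 V\right) + V\right) = 35 - 7 \left(V^{2} - 8 V\right) = 35 - \left(- 56 V + 7 V^{2}\right) = 35 - 7 V^{2} + 56 V$)
$y{\left(G \right)} = 1$
$X{\left(1 \right)} 97 y{\left(-4 \right)} = \left(35 - 7 \cdot 1^{2} + 56 \cdot 1\right) 97 \cdot 1 = \left(35 - 7 + 56\right) 97 \cdot 1 = 84 \cdot 97 \cdot 1 = 8148 \cdot 1 = 8148$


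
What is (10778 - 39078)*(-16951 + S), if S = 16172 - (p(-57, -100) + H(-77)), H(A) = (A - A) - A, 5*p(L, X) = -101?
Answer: 23653140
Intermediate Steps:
p(L, X) = -101/5 (p(L, X) = (⅕)*(-101) = -101/5)
H(A) = -A (H(A) = 0 - A = -A)
S = 80576/5 (S = 16172 - (-101/5 - 1*(-77)) = 16172 - (-101/5 + 77) = 16172 - 1*284/5 = 16172 - 284/5 = 80576/5 ≈ 16115.)
(10778 - 39078)*(-16951 + S) = (10778 - 39078)*(-16951 + 80576/5) = -28300*(-4179/5) = 23653140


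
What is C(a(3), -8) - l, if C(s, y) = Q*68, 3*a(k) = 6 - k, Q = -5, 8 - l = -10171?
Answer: -10519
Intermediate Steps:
l = 10179 (l = 8 - 1*(-10171) = 8 + 10171 = 10179)
a(k) = 2 - k/3 (a(k) = (6 - k)/3 = 2 - k/3)
C(s, y) = -340 (C(s, y) = -5*68 = -340)
C(a(3), -8) - l = -340 - 1*10179 = -340 - 10179 = -10519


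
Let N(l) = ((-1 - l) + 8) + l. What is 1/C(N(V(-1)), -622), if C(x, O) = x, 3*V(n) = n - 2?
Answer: ⅐ ≈ 0.14286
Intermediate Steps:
V(n) = -⅔ + n/3 (V(n) = (n - 2)/3 = (-2 + n)/3 = -⅔ + n/3)
N(l) = 7 (N(l) = (7 - l) + l = 7)
1/C(N(V(-1)), -622) = 1/7 = ⅐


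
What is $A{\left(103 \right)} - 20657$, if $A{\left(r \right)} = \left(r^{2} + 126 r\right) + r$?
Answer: $3033$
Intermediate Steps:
$A{\left(r \right)} = r^{2} + 127 r$
$A{\left(103 \right)} - 20657 = 103 \left(127 + 103\right) - 20657 = 103 \cdot 230 - 20657 = 23690 - 20657 = 3033$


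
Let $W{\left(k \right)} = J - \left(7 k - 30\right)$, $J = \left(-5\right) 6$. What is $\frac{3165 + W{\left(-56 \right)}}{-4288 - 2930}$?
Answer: $- \frac{3557}{7218} \approx -0.4928$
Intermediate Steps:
$J = -30$
$W{\left(k \right)} = - 7 k$ ($W{\left(k \right)} = -30 - \left(7 k - 30\right) = -30 - \left(-30 + 7 k\right) = - 7 k$)
$\frac{3165 + W{\left(-56 \right)}}{-4288 - 2930} = \frac{3165 - -392}{-4288 - 2930} = \frac{3165 + 392}{-7218} = 3557 \left(- \frac{1}{7218}\right) = - \frac{3557}{7218}$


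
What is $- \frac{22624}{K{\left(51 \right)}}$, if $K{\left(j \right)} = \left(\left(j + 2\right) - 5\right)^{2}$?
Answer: $- \frac{707}{72} \approx -9.8194$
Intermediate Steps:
$K{\left(j \right)} = \left(-3 + j\right)^{2}$ ($K{\left(j \right)} = \left(\left(2 + j\right) - 5\right)^{2} = \left(-3 + j\right)^{2}$)
$- \frac{22624}{K{\left(51 \right)}} = - \frac{22624}{\left(-3 + 51\right)^{2}} = - \frac{22624}{48^{2}} = - \frac{22624}{2304} = \left(-22624\right) \frac{1}{2304} = - \frac{707}{72}$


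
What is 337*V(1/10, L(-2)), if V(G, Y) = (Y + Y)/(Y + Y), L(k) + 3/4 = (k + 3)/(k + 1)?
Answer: 337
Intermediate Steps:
L(k) = -3/4 + (3 + k)/(1 + k) (L(k) = -3/4 + (k + 3)/(k + 1) = -3/4 + (3 + k)/(1 + k))
V(G, Y) = 1 (V(G, Y) = (2*Y)/((2*Y)) = (2*Y)*(1/(2*Y)) = 1)
337*V(1/10, L(-2)) = 337*1 = 337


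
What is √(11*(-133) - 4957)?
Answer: 2*I*√1605 ≈ 80.125*I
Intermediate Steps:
√(11*(-133) - 4957) = √(-1463 - 4957) = √(-6420) = 2*I*√1605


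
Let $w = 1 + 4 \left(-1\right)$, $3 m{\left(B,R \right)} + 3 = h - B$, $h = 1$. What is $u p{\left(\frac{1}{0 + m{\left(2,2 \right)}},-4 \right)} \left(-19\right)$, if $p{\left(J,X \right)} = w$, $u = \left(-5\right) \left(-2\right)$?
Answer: $570$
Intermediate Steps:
$m{\left(B,R \right)} = - \frac{2}{3} - \frac{B}{3}$ ($m{\left(B,R \right)} = -1 + \frac{1 - B}{3} = -1 - \left(- \frac{1}{3} + \frac{B}{3}\right) = - \frac{2}{3} - \frac{B}{3}$)
$u = 10$
$w = -3$ ($w = 1 - 4 = -3$)
$p{\left(J,X \right)} = -3$
$u p{\left(\frac{1}{0 + m{\left(2,2 \right)}},-4 \right)} \left(-19\right) = 10 \left(-3\right) \left(-19\right) = \left(-30\right) \left(-19\right) = 570$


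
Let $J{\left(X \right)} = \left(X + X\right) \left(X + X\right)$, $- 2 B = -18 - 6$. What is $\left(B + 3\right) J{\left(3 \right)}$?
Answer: $540$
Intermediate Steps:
$B = 12$ ($B = - \frac{-18 - 6}{2} = \left(- \frac{1}{2}\right) \left(-24\right) = 12$)
$J{\left(X \right)} = 4 X^{2}$ ($J{\left(X \right)} = 2 X 2 X = 4 X^{2}$)
$\left(B + 3\right) J{\left(3 \right)} = \left(12 + 3\right) 4 \cdot 3^{2} = 15 \cdot 4 \cdot 9 = 15 \cdot 36 = 540$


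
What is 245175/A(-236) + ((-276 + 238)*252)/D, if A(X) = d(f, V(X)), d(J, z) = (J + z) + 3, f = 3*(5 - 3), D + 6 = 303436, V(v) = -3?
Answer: 652573621/15970 ≈ 40862.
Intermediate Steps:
D = 303430 (D = -6 + 303436 = 303430)
f = 6 (f = 3*2 = 6)
d(J, z) = 3 + J + z
A(X) = 6 (A(X) = 3 + 6 - 3 = 6)
245175/A(-236) + ((-276 + 238)*252)/D = 245175/6 + ((-276 + 238)*252)/303430 = 245175*(1/6) - 38*252*(1/303430) = 81725/2 - 9576*1/303430 = 81725/2 - 252/7985 = 652573621/15970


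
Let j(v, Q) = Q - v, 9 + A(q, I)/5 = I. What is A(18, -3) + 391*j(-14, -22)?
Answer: -3188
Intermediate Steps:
A(q, I) = -45 + 5*I
A(18, -3) + 391*j(-14, -22) = (-45 + 5*(-3)) + 391*(-22 - 1*(-14)) = (-45 - 15) + 391*(-22 + 14) = -60 + 391*(-8) = -60 - 3128 = -3188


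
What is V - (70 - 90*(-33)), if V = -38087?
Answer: -41127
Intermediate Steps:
V - (70 - 90*(-33)) = -38087 - (70 - 90*(-33)) = -38087 - (70 + 2970) = -38087 - 1*3040 = -38087 - 3040 = -41127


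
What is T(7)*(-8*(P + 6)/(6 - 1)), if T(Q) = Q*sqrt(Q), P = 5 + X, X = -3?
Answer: -448*sqrt(7)/5 ≈ -237.06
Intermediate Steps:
P = 2 (P = 5 - 3 = 2)
T(Q) = Q**(3/2)
T(7)*(-8*(P + 6)/(6 - 1)) = 7**(3/2)*(-8*(2 + 6)/(6 - 1)) = (7*sqrt(7))*(-64/5) = -448*sqrt(7)/5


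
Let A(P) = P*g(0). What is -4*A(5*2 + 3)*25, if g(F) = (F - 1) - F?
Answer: 1300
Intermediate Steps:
g(F) = -1 (g(F) = (-1 + F) - F = -1)
A(P) = -P (A(P) = P*(-1) = -P)
-4*A(5*2 + 3)*25 = -(-4)*(5*2 + 3)*25 = -(-4)*(10 + 3)*25 = -(-4)*13*25 = -4*(-13)*25 = 52*25 = 1300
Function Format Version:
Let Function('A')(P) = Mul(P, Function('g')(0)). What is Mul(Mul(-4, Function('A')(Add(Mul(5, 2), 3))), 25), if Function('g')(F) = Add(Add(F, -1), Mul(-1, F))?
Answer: 1300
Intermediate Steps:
Function('g')(F) = -1 (Function('g')(F) = Add(Add(-1, F), Mul(-1, F)) = -1)
Function('A')(P) = Mul(-1, P) (Function('A')(P) = Mul(P, -1) = Mul(-1, P))
Mul(Mul(-4, Function('A')(Add(Mul(5, 2), 3))), 25) = Mul(Mul(-4, Mul(-1, Add(Mul(5, 2), 3))), 25) = Mul(Mul(-4, Mul(-1, Add(10, 3))), 25) = Mul(Mul(-4, Mul(-1, 13)), 25) = Mul(Mul(-4, -13), 25) = Mul(52, 25) = 1300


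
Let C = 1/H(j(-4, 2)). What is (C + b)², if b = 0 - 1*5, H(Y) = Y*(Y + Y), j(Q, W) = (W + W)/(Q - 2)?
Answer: 961/64 ≈ 15.016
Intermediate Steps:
j(Q, W) = 2*W/(-2 + Q) (j(Q, W) = (2*W)/(-2 + Q) = 2*W/(-2 + Q))
H(Y) = 2*Y² (H(Y) = Y*(2*Y) = 2*Y²)
b = -5 (b = 0 - 5 = -5)
C = 9/8 (C = 1/(2*(2*2/(-2 - 4))²) = 1/(2*(2*2/(-6))²) = 1/(2*(2*2*(-⅙))²) = 1/(2*(-⅔)²) = 1/(2*(4/9)) = 1/(8/9) = 9/8 ≈ 1.1250)
(C + b)² = (9/8 - 5)² = (-31/8)² = 961/64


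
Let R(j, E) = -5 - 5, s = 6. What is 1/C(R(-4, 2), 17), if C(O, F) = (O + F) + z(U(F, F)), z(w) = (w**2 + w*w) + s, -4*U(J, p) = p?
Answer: 8/393 ≈ 0.020356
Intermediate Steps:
R(j, E) = -10
U(J, p) = -p/4
z(w) = 6 + 2*w**2 (z(w) = (w**2 + w*w) + 6 = (w**2 + w**2) + 6 = 2*w**2 + 6 = 6 + 2*w**2)
C(O, F) = 6 + F + O + F**2/8 (C(O, F) = (O + F) + (6 + 2*(-F/4)**2) = (F + O) + (6 + 2*(F**2/16)) = (F + O) + (6 + F**2/8) = 6 + F + O + F**2/8)
1/C(R(-4, 2), 17) = 1/(6 + 17 - 10 + (1/8)*17**2) = 1/(6 + 17 - 10 + (1/8)*289) = 1/(6 + 17 - 10 + 289/8) = 1/(393/8) = 8/393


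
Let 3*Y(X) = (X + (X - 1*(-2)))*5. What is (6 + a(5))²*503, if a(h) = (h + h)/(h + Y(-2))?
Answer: 72432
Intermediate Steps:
Y(X) = 10/3 + 10*X/3 (Y(X) = ((X + (X - 1*(-2)))*5)/3 = ((X + (X + 2))*5)/3 = ((X + (2 + X))*5)/3 = ((2 + 2*X)*5)/3 = (10 + 10*X)/3 = 10/3 + 10*X/3)
a(h) = 2*h/(-10/3 + h) (a(h) = (h + h)/(h + (10/3 + (10/3)*(-2))) = (2*h)/(h + (10/3 - 20/3)) = (2*h)/(h - 10/3) = (2*h)/(-10/3 + h) = 2*h/(-10/3 + h))
(6 + a(5))²*503 = (6 + 6*5/(-10 + 3*5))²*503 = (6 + 6*5/(-10 + 15))²*503 = (6 + 6*5/5)²*503 = (6 + 6*5*(⅕))²*503 = (6 + 6)²*503 = 12²*503 = 144*503 = 72432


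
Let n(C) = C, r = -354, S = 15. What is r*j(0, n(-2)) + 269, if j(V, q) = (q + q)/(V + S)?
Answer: 1817/5 ≈ 363.40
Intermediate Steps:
j(V, q) = 2*q/(15 + V) (j(V, q) = (q + q)/(V + 15) = (2*q)/(15 + V) = 2*q/(15 + V))
r*j(0, n(-2)) + 269 = -708*(-2)/(15 + 0) + 269 = -708*(-2)/15 + 269 = -354*(-4/15) + 269 = 472/5 + 269 = 1817/5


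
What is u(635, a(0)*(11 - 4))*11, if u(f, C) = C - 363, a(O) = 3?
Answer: -3762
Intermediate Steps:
u(f, C) = -363 + C
u(635, a(0)*(11 - 4))*11 = (-363 + 3*(11 - 4))*11 = (-363 + 3*7)*11 = (-363 + 21)*11 = -342*11 = -3762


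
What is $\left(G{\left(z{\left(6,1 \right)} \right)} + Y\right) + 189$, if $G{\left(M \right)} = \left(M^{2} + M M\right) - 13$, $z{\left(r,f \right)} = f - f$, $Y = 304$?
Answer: $480$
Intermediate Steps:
$z{\left(r,f \right)} = 0$
$G{\left(M \right)} = -13 + 2 M^{2}$ ($G{\left(M \right)} = \left(M^{2} + M^{2}\right) - 13 = 2 M^{2} - 13 = -13 + 2 M^{2}$)
$\left(G{\left(z{\left(6,1 \right)} \right)} + Y\right) + 189 = \left(\left(-13 + 2 \cdot 0^{2}\right) + 304\right) + 189 = \left(\left(-13 + 2 \cdot 0\right) + 304\right) + 189 = \left(\left(-13 + 0\right) + 304\right) + 189 = \left(-13 + 304\right) + 189 = 291 + 189 = 480$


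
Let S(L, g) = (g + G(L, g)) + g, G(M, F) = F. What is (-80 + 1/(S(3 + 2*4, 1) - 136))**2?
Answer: 113230881/17689 ≈ 6401.2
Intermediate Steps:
S(L, g) = 3*g (S(L, g) = (g + g) + g = 2*g + g = 3*g)
(-80 + 1/(S(3 + 2*4, 1) - 136))**2 = (-80 + 1/(3*1 - 136))**2 = (-80 + 1/(3 - 136))**2 = (-80 + 1/(-133))**2 = (-80 - 1/133)**2 = (-10641/133)**2 = 113230881/17689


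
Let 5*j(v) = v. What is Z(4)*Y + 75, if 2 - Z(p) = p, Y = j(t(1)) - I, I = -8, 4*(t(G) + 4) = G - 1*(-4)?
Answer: 601/10 ≈ 60.100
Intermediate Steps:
t(G) = -3 + G/4 (t(G) = -4 + (G - 1*(-4))/4 = -4 + (G + 4)/4 = -4 + (4 + G)/4 = -4 + (1 + G/4) = -3 + G/4)
j(v) = v/5
Y = 149/20 (Y = (-3 + (1/4)*1)/5 - 1*(-8) = (-3 + 1/4)/5 + 8 = (1/5)*(-11/4) + 8 = -11/20 + 8 = 149/20 ≈ 7.4500)
Z(p) = 2 - p
Z(4)*Y + 75 = (2 - 1*4)*(149/20) + 75 = (2 - 4)*(149/20) + 75 = -2*149/20 + 75 = -149/10 + 75 = 601/10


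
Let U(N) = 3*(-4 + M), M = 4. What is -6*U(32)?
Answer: 0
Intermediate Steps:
U(N) = 0 (U(N) = 3*(-4 + 4) = 3*0 = 0)
-6*U(32) = -6*0 = 0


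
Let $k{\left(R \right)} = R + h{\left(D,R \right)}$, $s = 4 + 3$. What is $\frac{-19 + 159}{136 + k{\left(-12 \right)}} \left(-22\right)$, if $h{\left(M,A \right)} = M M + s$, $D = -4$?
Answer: $- \frac{440}{21} \approx -20.952$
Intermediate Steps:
$s = 7$
$h{\left(M,A \right)} = 7 + M^{2}$ ($h{\left(M,A \right)} = M M + 7 = M^{2} + 7 = 7 + M^{2}$)
$k{\left(R \right)} = 23 + R$ ($k{\left(R \right)} = R + \left(7 + \left(-4\right)^{2}\right) = R + \left(7 + 16\right) = R + 23 = 23 + R$)
$\frac{-19 + 159}{136 + k{\left(-12 \right)}} \left(-22\right) = \frac{-19 + 159}{136 + \left(23 - 12\right)} \left(-22\right) = \frac{140}{136 + 11} \left(-22\right) = \frac{140}{147} \left(-22\right) = 140 \cdot \frac{1}{147} \left(-22\right) = \frac{20}{21} \left(-22\right) = - \frac{440}{21}$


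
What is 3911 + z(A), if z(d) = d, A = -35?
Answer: 3876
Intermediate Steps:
3911 + z(A) = 3911 - 35 = 3876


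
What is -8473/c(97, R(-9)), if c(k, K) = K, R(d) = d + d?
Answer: 8473/18 ≈ 470.72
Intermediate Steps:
R(d) = 2*d
-8473/c(97, R(-9)) = -8473/(2*(-9)) = -8473/(-18) = -8473*(-1/18) = 8473/18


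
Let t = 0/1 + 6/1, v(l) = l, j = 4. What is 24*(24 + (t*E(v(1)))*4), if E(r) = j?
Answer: 2880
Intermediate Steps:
E(r) = 4
t = 6 (t = 0*1 + 6*1 = 0 + 6 = 6)
24*(24 + (t*E(v(1)))*4) = 24*(24 + (6*4)*4) = 24*(24 + 24*4) = 24*(24 + 96) = 24*120 = 2880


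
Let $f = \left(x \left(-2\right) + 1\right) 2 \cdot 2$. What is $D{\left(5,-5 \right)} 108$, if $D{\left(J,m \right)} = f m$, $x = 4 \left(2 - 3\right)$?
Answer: $-19440$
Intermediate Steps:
$x = -4$ ($x = 4 \left(-1\right) = -4$)
$f = 36$ ($f = \left(\left(-4\right) \left(-2\right) + 1\right) 2 \cdot 2 = \left(8 + 1\right) 2 \cdot 2 = 9 \cdot 2 \cdot 2 = 18 \cdot 2 = 36$)
$D{\left(J,m \right)} = 36 m$
$D{\left(5,-5 \right)} 108 = 36 \left(-5\right) 108 = \left(-180\right) 108 = -19440$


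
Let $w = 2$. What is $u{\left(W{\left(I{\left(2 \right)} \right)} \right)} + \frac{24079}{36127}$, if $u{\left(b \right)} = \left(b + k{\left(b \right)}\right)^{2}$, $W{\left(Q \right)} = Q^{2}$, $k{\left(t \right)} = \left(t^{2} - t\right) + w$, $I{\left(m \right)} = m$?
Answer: $\frac{11729227}{36127} \approx 324.67$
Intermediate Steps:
$k{\left(t \right)} = 2 + t^{2} - t$ ($k{\left(t \right)} = \left(t^{2} - t\right) + 2 = 2 + t^{2} - t$)
$u{\left(b \right)} = \left(2 + b^{2}\right)^{2}$ ($u{\left(b \right)} = \left(b + \left(2 + b^{2} - b\right)\right)^{2} = \left(2 + b^{2}\right)^{2}$)
$u{\left(W{\left(I{\left(2 \right)} \right)} \right)} + \frac{24079}{36127} = \left(2 + \left(2^{2}\right)^{2}\right)^{2} + \frac{24079}{36127} = \left(2 + 4^{2}\right)^{2} + 24079 \cdot \frac{1}{36127} = \left(2 + 16\right)^{2} + \frac{24079}{36127} = 18^{2} + \frac{24079}{36127} = 324 + \frac{24079}{36127} = \frac{11729227}{36127}$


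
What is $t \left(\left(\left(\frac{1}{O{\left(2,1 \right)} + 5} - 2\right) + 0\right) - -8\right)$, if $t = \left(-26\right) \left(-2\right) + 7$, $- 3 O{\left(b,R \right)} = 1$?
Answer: $\frac{5133}{14} \approx 366.64$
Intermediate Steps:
$O{\left(b,R \right)} = - \frac{1}{3}$ ($O{\left(b,R \right)} = \left(- \frac{1}{3}\right) 1 = - \frac{1}{3}$)
$t = 59$ ($t = 52 + 7 = 59$)
$t \left(\left(\left(\frac{1}{O{\left(2,1 \right)} + 5} - 2\right) + 0\right) - -8\right) = 59 \left(\left(\left(\frac{1}{- \frac{1}{3} + 5} - 2\right) + 0\right) - -8\right) = 59 \left(\left(\left(\frac{1}{\frac{14}{3}} - 2\right) + 0\right) + 8\right) = 59 \left(\left(\left(\frac{3}{14} - 2\right) + 0\right) + 8\right) = 59 \left(\left(- \frac{25}{14} + 0\right) + 8\right) = 59 \left(- \frac{25}{14} + 8\right) = 59 \cdot \frac{87}{14} = \frac{5133}{14}$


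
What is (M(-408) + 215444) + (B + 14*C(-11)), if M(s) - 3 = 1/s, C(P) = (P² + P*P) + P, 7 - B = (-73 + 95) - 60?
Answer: 89240207/408 ≈ 2.1873e+5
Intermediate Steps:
B = 45 (B = 7 - ((-73 + 95) - 60) = 7 - (22 - 60) = 7 - 1*(-38) = 7 + 38 = 45)
C(P) = P + 2*P² (C(P) = (P² + P²) + P = 2*P² + P = P + 2*P²)
M(s) = 3 + 1/s
(M(-408) + 215444) + (B + 14*C(-11)) = ((3 + 1/(-408)) + 215444) + (45 + 14*(-11*(1 + 2*(-11)))) = ((3 - 1/408) + 215444) + (45 + 14*(-11*(1 - 22))) = (1223/408 + 215444) + (45 + 14*(-11*(-21))) = 87902375/408 + (45 + 14*231) = 87902375/408 + (45 + 3234) = 87902375/408 + 3279 = 89240207/408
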